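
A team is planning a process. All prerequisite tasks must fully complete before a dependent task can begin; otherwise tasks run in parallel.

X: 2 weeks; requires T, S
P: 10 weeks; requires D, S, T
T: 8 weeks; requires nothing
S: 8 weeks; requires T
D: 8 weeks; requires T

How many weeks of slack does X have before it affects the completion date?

8

T→D→P = 8+8+10 = 26 sets the makespan at 26 weeks.
Longest path through X: 18 weeks (earliest finish 18, latest finish 26).
Float = 26 − 18 = 8.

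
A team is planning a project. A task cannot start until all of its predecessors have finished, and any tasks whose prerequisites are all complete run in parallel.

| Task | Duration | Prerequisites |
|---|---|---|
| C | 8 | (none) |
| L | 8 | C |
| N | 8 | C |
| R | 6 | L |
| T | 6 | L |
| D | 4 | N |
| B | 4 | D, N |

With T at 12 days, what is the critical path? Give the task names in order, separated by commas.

As given, the longest chain is C→N→D→B = 8+8+4+4 = 24, so the finish is 24 days.
The longest path through T is only 22 days, so T has float 2.
Now C→L→T = 8+8+12 = 28 is longest, so the finish becomes 28 days.

C, L, T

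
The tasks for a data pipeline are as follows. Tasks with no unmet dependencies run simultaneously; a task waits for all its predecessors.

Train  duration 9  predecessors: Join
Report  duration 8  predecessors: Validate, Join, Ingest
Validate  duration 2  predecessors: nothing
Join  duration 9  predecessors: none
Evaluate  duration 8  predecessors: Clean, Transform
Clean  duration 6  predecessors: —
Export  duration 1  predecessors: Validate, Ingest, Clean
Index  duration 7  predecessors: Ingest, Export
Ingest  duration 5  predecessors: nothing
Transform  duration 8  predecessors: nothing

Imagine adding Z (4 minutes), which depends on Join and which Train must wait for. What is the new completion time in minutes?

Originally the job takes 18 minutes.
With Z inserted, Train now waits for max(Join, Z).
New critical path: Join→Z→Train = 9+4+9 = 22 ⇒ 22 minutes.

22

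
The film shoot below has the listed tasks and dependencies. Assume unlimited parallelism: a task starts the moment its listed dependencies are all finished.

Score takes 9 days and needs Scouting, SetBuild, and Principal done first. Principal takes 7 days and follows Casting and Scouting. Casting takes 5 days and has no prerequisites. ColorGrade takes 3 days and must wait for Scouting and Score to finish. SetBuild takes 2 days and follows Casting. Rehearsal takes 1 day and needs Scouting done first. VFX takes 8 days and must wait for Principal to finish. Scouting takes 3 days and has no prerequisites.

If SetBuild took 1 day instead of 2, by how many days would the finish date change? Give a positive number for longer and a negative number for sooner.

0

The binding path is Casting→Principal→Score→ColorGrade = 5+7+9+3 = 24; finish at 24 days.
The longest path through SetBuild is only 19 days, so SetBuild has float 5.
No other chain overtakes it, so the finish is 24 days.
Change in finish: 24 − 24 = +0 days.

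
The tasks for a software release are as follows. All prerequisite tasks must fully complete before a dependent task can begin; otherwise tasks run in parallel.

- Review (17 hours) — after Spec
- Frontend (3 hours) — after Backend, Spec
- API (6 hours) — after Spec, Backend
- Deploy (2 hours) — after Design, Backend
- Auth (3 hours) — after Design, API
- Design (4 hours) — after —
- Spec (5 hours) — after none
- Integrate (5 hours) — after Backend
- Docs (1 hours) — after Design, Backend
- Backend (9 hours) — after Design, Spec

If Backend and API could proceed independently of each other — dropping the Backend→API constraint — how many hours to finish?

22

Original critical path: Spec→Backend→API→Auth = 5+9+6+3 = 23 ⇒ 23 hours.
Without Backend→API, API's earliest start moves from 14 to 5.
New critical path: Spec→Review = 5+17 = 22 ⇒ 22 hours.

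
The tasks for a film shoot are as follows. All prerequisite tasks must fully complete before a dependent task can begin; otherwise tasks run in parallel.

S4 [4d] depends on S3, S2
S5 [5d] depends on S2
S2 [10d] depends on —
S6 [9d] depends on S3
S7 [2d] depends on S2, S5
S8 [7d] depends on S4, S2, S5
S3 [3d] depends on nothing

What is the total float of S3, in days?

8

S2→S5→S8 = 10+5+7 = 22 sets the makespan at 22 days.
The longest chain containing S3 totals 14 days.
Slack of S3 = 8 − 0 = 8 days.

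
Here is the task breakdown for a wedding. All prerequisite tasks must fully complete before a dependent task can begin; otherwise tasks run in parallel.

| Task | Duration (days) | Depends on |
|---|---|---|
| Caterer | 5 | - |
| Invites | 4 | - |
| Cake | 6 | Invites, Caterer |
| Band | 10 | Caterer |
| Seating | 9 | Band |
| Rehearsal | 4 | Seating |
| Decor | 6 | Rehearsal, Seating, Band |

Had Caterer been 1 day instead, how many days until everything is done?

As given, the longest chain is Caterer→Band→Seating→Rehearsal→Decor = 5+10+9+4+6 = 34, so the finish is 34 days.
Caterer is on the critical path; changing it to 1 makes that path 30 days.
No other chain overtakes it, so the finish is 30 days.

30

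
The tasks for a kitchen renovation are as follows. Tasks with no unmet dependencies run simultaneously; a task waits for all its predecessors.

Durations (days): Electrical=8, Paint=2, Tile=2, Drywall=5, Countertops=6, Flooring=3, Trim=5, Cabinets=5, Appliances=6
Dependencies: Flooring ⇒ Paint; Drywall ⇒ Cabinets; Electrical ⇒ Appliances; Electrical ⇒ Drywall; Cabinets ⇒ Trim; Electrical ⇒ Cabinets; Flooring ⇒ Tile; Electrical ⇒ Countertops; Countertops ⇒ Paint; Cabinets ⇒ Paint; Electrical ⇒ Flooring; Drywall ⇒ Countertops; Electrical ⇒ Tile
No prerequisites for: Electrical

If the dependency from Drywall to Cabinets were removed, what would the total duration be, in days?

21

Original critical path: Electrical→Drywall→Cabinets→Trim = 8+5+5+5 = 23 ⇒ 23 days.
Without Drywall→Cabinets, Cabinets's earliest start moves from 13 to 8.
After: Electrical→Drywall→Countertops→Paint = 8+5+6+2 = 21 → 21 days.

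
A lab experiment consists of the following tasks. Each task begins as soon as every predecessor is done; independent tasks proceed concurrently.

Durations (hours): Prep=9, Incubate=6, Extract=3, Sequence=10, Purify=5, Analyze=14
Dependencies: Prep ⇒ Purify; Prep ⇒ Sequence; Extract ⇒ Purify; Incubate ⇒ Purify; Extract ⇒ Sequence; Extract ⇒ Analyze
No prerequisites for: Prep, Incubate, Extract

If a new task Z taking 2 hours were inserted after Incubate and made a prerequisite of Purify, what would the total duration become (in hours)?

Originally the plan takes 19 hours.
With Z inserted, Purify now waits for max(Prep, Incubate, Extract, Z).
New critical path: Prep→Sequence = 9+10 = 19 ⇒ 19 hours.

19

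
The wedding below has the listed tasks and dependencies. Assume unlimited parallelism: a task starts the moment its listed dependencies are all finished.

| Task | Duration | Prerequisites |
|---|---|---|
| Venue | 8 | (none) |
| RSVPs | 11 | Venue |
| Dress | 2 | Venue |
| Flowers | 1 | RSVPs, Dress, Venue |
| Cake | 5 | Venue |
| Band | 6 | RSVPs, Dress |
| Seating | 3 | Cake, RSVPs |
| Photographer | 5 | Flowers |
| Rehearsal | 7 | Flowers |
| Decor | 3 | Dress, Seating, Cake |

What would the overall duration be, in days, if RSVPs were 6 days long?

The binding path is Venue→RSVPs→Flowers→Rehearsal = 8+11+1+7 = 27; finish at 27 days.
Since RSVPs is critical, the -5 change carries straight to that chain (now 22 days).
That remains the longest chain; total 22 days.

22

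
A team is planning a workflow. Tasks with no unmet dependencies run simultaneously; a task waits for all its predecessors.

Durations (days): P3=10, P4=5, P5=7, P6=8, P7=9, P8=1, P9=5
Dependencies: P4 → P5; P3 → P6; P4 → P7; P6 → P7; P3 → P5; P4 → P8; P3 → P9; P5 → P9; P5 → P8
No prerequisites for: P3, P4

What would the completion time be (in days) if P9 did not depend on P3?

Original critical path: P3→P6→P7 = 10+8+9 = 27 ⇒ 27 days.
Dropping P3→P9 doesn't change P9's earliest start (17); another predecessor still binds.
New critical path: P3→P6→P7 = 10+8+9 = 27 ⇒ 27 days.

27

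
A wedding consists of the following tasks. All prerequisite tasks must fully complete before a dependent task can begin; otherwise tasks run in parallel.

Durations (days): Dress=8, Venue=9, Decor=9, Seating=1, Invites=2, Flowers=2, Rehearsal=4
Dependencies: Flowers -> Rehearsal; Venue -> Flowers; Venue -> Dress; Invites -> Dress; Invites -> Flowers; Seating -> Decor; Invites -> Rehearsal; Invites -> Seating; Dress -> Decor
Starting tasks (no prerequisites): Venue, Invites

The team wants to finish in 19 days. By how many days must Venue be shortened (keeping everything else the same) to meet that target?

Current finish: 26 days; target: 19.
Venue is on every critical path, so each day cut from Venue cuts the finish by one (this holds down to a finish of 19).
Need 26 − 19 = 7 days off Venue → Venue becomes 2 days, finish becomes 19.

7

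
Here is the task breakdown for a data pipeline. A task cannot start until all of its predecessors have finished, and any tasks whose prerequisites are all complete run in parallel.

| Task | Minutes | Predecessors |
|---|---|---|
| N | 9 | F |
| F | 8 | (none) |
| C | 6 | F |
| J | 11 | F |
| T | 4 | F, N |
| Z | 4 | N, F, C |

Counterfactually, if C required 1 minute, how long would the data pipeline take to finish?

As given, the longest chain is F→N→T = 8+9+4 = 21, so the finish is 21 minutes.
C is off the critical path — its longest chain is 18 minutes, giving 3 of slack.
That remains the longest chain; total 21 minutes.

21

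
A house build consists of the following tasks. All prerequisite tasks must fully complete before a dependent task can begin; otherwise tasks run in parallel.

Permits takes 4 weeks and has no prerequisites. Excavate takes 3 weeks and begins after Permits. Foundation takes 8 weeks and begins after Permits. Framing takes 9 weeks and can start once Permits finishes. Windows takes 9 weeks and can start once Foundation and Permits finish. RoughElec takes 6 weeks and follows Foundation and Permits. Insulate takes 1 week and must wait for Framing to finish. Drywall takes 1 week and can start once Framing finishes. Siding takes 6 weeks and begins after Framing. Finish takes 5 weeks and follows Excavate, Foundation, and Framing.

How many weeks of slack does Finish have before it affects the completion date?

3

Permits→Foundation→Windows = 4+8+9 = 21 sets the makespan at 21 weeks.
Longest path through Finish: 18 weeks (earliest finish 18, latest finish 21).
Float = 21 − 18 = 3.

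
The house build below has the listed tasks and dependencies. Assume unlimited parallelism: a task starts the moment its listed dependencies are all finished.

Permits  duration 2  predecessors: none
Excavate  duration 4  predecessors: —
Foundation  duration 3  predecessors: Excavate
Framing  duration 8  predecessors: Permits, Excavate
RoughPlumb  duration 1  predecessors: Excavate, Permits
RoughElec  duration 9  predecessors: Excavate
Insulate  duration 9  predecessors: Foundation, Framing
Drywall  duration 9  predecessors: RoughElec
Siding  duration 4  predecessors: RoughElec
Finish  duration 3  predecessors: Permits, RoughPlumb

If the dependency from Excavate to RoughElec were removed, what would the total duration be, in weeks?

With the dependency in place, Excavate→RoughElec→Drywall = 4+9+9 = 22 sets the finish at 22 weeks.
Without Excavate→RoughElec, RoughElec's earliest start moves from 4 to 0.
After: Excavate→Framing→Insulate = 4+8+9 = 21 → 21 weeks.

21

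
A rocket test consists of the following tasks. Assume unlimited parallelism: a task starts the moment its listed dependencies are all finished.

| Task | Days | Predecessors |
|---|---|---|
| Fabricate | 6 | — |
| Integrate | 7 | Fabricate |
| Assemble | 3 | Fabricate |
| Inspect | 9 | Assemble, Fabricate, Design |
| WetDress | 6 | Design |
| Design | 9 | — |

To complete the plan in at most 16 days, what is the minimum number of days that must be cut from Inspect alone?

2

Current finish: 18 days; target: 16.
Inspect is on every critical path, so each day cut from Inspect cuts the finish by one (this holds down to a finish of 15).
Need 18 − 16 = 2 days off Inspect → Inspect becomes 7 days, finish becomes 16.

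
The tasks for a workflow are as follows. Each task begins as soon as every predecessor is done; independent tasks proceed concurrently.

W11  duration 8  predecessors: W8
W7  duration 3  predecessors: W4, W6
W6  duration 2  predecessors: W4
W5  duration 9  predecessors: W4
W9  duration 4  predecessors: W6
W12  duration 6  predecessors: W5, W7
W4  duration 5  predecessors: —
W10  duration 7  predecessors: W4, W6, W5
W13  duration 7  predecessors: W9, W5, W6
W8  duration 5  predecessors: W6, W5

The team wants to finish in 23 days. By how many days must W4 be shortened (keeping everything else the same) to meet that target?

Current finish: 27 days; target: 23.
W4 is on every critical path, so each day cut from W4 cuts the finish by one (this holds down to a finish of 23).
Need 27 − 23 = 4 days off W4 → W4 becomes 1 day, finish becomes 23.

4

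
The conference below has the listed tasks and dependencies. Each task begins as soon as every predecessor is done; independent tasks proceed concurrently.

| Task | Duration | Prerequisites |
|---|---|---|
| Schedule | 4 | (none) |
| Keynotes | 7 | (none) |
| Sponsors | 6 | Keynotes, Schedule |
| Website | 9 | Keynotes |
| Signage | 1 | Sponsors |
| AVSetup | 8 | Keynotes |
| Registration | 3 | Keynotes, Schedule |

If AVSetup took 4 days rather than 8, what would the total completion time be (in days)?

Actual critical path: Keynotes→Website = 7+9 = 16 ⇒ 16 days.
AVSetup has 1 day of float (longest path through it is 15).
That remains the longest chain; total 16 days.

16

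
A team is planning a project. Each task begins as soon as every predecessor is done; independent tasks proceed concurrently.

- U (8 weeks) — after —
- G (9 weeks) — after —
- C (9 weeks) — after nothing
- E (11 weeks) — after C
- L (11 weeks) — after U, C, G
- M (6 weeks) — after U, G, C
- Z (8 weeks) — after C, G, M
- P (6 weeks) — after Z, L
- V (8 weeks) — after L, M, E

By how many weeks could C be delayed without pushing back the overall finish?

0

Critical path: G→M→Z→P = 9+6+8+6 = 29, so the finish is 29 weeks.
Longest path through C: 29 weeks (earliest finish 9, latest finish 9).
Slack of C = 0 − 0 = 0 weeks.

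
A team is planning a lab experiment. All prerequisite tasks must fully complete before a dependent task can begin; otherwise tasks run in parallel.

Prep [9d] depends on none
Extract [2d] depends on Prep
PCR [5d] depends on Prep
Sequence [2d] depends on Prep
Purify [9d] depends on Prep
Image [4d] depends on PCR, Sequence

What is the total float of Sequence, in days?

Critical path: Prep→PCR→Image = 9+5+4 = 18, so the finish is 18 days.
The longest chain containing Sequence totals 15 days.
Slack of Sequence = 12 − 9 = 3 days.

3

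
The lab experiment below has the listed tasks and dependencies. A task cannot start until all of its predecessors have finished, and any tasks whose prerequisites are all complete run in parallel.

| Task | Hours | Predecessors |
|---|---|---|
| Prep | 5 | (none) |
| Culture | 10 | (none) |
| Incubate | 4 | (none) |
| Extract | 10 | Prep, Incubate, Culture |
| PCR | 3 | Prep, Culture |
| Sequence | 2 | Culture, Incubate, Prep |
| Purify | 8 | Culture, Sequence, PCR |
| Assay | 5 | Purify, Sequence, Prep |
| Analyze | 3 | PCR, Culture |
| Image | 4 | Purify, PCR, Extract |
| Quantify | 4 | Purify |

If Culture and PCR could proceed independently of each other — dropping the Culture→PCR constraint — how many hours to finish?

25

Original critical path: Culture→PCR→Purify→Assay = 10+3+8+5 = 26 ⇒ 26 hours.
Without Culture→PCR, PCR's earliest start moves from 10 to 5.
After: Culture→Sequence→Purify→Assay = 10+2+8+5 = 25 → 25 hours.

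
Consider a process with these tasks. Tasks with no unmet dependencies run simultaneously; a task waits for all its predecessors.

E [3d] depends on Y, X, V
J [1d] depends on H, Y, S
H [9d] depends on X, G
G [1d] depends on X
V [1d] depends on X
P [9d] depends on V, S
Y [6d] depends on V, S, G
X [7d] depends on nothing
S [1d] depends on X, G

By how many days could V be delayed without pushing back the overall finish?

Critical path: X→G→S→Y→E = 7+1+1+6+3 = 18, so the finish is 18 days.
Longest path through V: 17 days (earliest finish 8, latest finish 9).
Float = 18 − 17 = 1.

1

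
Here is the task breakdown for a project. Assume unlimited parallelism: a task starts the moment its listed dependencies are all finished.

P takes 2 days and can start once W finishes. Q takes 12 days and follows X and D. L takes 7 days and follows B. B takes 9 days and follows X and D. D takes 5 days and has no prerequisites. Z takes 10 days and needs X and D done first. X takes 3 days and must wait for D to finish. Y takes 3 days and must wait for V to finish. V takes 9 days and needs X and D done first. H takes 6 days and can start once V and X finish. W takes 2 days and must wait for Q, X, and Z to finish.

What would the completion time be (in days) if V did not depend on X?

Original critical path: D→X→Q→W→P = 5+3+12+2+2 = 24 ⇒ 24 days.
Without X→V, V's earliest start moves from 8 to 5.
After: D→X→Q→W→P = 5+3+12+2+2 = 24 → 24 days.

24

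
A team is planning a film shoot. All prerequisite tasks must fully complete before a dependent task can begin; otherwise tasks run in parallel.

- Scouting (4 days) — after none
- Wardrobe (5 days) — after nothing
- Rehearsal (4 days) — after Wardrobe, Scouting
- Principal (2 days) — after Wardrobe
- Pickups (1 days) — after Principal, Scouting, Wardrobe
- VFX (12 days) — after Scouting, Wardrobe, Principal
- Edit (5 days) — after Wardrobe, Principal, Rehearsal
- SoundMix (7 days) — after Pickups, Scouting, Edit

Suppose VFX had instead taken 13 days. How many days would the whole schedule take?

21

As given, the longest chain is Wardrobe→Rehearsal→Edit→SoundMix = 5+4+5+7 = 21, so the finish is 21 days.
VFX is off the critical path — its longest chain is 19 days, giving 2 of slack.
That remains the longest chain; total 21 days.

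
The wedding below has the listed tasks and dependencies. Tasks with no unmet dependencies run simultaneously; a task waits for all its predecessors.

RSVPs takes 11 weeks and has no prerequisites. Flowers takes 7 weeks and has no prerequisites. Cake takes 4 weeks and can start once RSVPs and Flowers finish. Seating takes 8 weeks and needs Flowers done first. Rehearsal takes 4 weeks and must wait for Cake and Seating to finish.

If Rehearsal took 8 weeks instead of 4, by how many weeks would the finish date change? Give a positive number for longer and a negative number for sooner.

Actual critical path: RSVPs→Cake→Rehearsal = 11+4+4 = 19 ⇒ 19 weeks.
Rehearsal is on the critical path; changing it to 8 makes that path 23 weeks.
The critical path is still RSVPs→Cake→Rehearsal; finish is now 23 weeks.
Change in finish: 23 − 19 = +4 weeks.

4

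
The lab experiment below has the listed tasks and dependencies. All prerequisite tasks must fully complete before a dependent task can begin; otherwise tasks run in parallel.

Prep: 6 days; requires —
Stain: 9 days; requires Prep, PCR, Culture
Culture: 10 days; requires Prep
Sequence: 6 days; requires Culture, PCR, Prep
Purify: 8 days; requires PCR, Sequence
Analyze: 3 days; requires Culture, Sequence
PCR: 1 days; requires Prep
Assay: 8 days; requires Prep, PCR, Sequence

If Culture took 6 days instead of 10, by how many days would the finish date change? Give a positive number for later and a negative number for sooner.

-4

Critical path before the change: Prep→Culture→Sequence→Purify = 6+10+6+8 = 30 giving 30 days.
Culture lies on that path, so at 6 days the path becomes 26 days.
No other chain overtakes it, so the finish is 26 days.
Change in finish: 26 − 30 = -4 days.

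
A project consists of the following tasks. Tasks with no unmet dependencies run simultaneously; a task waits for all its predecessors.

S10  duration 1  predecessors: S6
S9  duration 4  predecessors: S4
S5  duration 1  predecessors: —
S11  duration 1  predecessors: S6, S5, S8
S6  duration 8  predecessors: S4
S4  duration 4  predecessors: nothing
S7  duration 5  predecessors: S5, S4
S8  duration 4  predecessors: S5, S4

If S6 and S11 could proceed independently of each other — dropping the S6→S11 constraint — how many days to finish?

13

With the dependency in place, S4→S6→S10 = 4+8+1 = 13 sets the finish at 13 days.
Without S6→S11, S11's earliest start moves from 12 to 8.
New critical path: S4→S6→S10 = 4+8+1 = 13 ⇒ 13 days.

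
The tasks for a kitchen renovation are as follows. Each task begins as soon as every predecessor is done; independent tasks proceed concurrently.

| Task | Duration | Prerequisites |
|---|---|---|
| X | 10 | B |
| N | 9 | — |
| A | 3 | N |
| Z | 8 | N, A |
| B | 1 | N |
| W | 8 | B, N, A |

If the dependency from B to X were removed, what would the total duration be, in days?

20

Before: longest chain N→B→X = 9+1+10 = 20, finish 20.
Without B→X, X's earliest start moves from 10 to 0.
The longest chain is now N→A→Z = 9+3+8 = 20, so the job takes 20 days.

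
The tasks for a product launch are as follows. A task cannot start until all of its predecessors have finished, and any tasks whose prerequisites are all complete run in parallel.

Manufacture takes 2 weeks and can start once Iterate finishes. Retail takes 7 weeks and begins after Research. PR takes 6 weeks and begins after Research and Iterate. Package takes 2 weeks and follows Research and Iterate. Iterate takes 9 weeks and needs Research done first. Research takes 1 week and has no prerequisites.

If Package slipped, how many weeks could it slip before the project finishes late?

Research→Iterate→PR = 1+9+6 = 16 sets the makespan at 16 weeks.
Longest path through Package: 12 weeks (earliest finish 12, latest finish 16).
Slack of Package = 14 − 10 = 4 weeks.

4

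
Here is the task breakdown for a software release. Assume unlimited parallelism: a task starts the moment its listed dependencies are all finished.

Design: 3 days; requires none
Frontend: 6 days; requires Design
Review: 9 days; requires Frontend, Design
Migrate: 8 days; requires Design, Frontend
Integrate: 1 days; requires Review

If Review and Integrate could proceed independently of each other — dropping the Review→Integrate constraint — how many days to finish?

18

Before: longest chain Design→Frontend→Review→Integrate = 3+6+9+1 = 19, finish 19.
Without Review→Integrate, Integrate's earliest start moves from 18 to 0.
The longest chain is now Design→Frontend→Review = 3+6+9 = 18, so the project takes 18 days.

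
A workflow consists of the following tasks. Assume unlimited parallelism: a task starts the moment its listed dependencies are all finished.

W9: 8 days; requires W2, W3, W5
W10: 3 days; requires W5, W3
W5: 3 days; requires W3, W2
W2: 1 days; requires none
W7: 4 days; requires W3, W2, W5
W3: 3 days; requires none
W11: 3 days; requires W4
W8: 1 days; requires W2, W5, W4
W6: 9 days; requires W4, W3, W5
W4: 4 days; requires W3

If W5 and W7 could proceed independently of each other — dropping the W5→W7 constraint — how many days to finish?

16

Before: longest chain W3→W4→W6 = 3+4+9 = 16, finish 16.
Without W5→W7, W7's earliest start moves from 6 to 3.
After: W3→W4→W6 = 3+4+9 = 16 → 16 days.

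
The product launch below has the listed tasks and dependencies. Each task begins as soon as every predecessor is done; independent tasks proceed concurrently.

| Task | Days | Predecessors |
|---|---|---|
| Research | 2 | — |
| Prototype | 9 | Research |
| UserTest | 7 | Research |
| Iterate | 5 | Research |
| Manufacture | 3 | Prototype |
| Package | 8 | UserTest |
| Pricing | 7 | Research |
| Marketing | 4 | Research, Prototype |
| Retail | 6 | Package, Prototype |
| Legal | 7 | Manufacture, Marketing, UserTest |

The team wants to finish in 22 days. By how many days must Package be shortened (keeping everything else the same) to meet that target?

Current finish: 23 days; target: 22.
Package is on every critical path, so each day cut from Package cuts the finish by one (this holds down to a finish of 22).
Need 23 − 22 = 1 day off Package → Package becomes 7 days, finish becomes 22.

1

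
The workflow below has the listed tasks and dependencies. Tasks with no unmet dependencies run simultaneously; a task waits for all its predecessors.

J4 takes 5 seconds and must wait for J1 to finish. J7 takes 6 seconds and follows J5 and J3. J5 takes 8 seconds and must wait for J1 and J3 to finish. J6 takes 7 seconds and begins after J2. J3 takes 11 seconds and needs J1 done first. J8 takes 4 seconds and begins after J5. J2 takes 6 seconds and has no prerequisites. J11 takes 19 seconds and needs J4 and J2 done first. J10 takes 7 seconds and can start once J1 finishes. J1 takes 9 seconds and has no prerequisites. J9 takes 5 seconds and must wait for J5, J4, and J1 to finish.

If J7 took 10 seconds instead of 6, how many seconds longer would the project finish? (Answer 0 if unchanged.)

4

Baseline: J1→J3→J5→J7 = 9+11+8+6 = 34 → 34 seconds.
Since J7 is critical, the +4 change carries straight to that chain (now 38 seconds).
No other chain overtakes it, so the finish is 38 seconds.
Change in finish: 38 − 34 = +4 seconds.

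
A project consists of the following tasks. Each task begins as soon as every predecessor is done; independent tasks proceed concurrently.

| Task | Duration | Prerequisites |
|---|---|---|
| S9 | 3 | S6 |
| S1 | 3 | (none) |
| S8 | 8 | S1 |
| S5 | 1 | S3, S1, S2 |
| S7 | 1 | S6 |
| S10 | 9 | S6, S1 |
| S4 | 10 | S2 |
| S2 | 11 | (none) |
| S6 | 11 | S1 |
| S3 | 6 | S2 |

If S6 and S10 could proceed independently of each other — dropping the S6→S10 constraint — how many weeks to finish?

21

Original critical path: S1→S6→S10 = 3+11+9 = 23 ⇒ 23 weeks.
Without S6→S10, S10's earliest start moves from 14 to 3.
After: S2→S4 = 11+10 = 21 → 21 weeks.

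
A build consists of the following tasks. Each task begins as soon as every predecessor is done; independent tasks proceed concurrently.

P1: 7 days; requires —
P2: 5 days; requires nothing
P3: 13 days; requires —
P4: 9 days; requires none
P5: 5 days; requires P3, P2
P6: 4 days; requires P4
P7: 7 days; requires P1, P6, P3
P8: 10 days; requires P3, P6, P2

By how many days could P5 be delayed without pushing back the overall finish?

P3→P8 = 13+10 = 23 sets the makespan at 23 days.
Longest path through P5: 18 days (earliest finish 18, latest finish 23).
Slack of P5 = 18 − 13 = 5 days.

5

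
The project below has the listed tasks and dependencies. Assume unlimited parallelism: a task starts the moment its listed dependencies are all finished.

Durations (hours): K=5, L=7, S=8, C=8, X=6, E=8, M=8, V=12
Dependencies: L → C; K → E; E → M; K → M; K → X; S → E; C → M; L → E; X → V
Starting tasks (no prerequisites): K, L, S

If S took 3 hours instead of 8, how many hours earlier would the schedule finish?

Baseline: S→E→M = 8+8+8 = 24 → 24 hours.
S is on the critical path; changing it to 3 makes that path 19 hours.
Now K→X→V = 5+6+12 = 23 is longest, so the finish becomes 23 hours.
Change in finish: 23 − 24 = -1 hours.

1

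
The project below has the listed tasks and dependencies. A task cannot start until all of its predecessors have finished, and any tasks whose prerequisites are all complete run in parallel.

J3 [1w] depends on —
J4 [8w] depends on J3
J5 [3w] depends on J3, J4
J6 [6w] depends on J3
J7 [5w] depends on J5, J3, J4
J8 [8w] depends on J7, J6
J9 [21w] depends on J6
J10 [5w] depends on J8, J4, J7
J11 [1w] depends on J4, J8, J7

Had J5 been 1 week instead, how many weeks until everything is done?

Baseline: J3→J4→J5→J7→J8→J10 = 1+8+3+5+8+5 = 30 → 30 weeks.
J5 is on the critical path; changing it to 1 makes that path 28 weeks.
That remains the longest chain; total 28 weeks.

28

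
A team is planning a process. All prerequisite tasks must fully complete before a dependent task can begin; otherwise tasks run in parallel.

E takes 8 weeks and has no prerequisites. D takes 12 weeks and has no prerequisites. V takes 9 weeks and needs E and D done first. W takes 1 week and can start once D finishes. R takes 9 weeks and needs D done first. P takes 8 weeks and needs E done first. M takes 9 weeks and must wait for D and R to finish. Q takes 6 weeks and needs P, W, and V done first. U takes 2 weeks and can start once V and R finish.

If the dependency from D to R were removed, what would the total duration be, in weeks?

Original critical path: D→R→M = 12+9+9 = 30 ⇒ 30 weeks.
Without D→R, R's earliest start moves from 12 to 0.
New critical path: D→V→Q = 12+9+6 = 27 ⇒ 27 weeks.

27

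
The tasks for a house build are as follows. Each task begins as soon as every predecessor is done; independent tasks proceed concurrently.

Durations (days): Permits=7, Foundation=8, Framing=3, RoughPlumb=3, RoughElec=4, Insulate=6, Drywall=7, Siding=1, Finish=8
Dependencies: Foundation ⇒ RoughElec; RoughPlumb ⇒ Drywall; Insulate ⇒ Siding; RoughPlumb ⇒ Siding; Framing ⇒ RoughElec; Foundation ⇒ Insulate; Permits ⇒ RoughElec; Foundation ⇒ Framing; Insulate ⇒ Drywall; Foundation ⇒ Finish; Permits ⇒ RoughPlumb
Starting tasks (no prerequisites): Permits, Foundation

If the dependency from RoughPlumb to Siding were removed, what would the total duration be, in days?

Original critical path: Foundation→Insulate→Drywall = 8+6+7 = 21 ⇒ 21 days.
Dropping RoughPlumb→Siding doesn't change Siding's earliest start (14); another predecessor still binds.
New critical path: Foundation→Insulate→Drywall = 8+6+7 = 21 ⇒ 21 days.

21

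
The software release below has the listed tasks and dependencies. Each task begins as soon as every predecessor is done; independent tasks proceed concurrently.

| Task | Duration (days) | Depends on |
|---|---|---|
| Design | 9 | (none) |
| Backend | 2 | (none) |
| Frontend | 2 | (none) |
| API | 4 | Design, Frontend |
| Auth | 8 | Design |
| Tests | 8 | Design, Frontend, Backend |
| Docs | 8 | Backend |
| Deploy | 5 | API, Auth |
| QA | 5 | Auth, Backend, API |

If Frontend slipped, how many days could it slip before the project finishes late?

11

The longest chain is Design→Auth→Deploy = 9+8+5 = 22; overall finish 22 days.
Longest path through Frontend: 11 days (earliest finish 2, latest finish 13).
So Frontend can slip 13 − 2 = 11 days.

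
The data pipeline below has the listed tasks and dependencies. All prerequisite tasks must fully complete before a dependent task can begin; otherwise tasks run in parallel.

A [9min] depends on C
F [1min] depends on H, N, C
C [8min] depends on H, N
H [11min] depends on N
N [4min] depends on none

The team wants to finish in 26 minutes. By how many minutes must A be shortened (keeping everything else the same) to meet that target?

6

Current finish: 32 minutes; target: 26.
A is on every critical path, so each minute cut from A cuts the finish by one (this holds down to a finish of 24).
Need 32 − 26 = 6 minutes off A → A becomes 3 minutes, finish becomes 26.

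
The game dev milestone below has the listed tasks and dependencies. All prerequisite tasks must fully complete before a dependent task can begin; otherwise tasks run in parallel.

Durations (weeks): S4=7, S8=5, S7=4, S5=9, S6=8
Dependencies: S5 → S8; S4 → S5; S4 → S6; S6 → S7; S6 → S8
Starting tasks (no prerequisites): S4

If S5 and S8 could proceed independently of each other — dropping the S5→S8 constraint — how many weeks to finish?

With the dependency in place, S4→S5→S8 = 7+9+5 = 21 sets the finish at 21 weeks.
Without S5→S8, S8's earliest start moves from 16 to 15.
The longest chain is now S4→S6→S8 = 7+8+5 = 20, so the game dev milestone takes 20 weeks.

20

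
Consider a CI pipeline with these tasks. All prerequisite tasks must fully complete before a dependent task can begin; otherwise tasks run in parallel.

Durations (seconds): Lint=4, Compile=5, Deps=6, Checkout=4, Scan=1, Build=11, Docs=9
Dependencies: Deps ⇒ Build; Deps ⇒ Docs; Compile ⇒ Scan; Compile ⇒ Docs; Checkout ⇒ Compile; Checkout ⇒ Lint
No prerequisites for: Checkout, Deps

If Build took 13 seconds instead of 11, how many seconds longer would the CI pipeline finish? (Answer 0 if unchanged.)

1

As given, the longest chain is Checkout→Compile→Docs = 4+5+9 = 18, so the finish is 18 seconds.
Build is off the critical path — its longest chain is 17 seconds, giving 1 of slack.
New critical path: Deps→Build = 6+13 = 19 ⇒ 19 seconds.
Change in finish: 19 − 18 = +1 seconds.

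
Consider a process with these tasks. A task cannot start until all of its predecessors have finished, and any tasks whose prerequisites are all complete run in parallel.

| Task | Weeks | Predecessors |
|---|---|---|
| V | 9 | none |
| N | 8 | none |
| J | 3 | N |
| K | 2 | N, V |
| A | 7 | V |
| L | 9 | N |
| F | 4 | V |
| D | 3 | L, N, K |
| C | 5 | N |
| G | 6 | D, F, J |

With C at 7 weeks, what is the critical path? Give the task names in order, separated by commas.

N, L, D, G

Critical path before the change: N→L→D→G = 8+9+3+6 = 26 giving 26 weeks.
The longest path through C is only 13 weeks, so C has float 13.
The critical path is still N→L→D→G; finish is now 26 weeks.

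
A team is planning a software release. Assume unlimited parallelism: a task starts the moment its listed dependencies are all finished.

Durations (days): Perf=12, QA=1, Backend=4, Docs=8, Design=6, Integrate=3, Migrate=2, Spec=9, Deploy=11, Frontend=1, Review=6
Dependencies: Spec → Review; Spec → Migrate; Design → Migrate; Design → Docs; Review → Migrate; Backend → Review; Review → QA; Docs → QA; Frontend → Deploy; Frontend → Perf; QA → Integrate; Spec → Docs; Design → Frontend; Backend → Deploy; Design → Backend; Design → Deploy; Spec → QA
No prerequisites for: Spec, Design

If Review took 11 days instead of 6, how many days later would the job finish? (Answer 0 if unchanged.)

4

As given, the longest chain is Spec→Docs→QA→Integrate = 9+8+1+3 = 21, so the finish is 21 days.
Review is off the critical path — its longest chain is 20 days, giving 1 of slack.
The binding chain switches to Design→Backend→Review→QA→Integrate = 6+4+11+1+3 = 25; finish 25 days.
Change in finish: 25 − 21 = +4 days.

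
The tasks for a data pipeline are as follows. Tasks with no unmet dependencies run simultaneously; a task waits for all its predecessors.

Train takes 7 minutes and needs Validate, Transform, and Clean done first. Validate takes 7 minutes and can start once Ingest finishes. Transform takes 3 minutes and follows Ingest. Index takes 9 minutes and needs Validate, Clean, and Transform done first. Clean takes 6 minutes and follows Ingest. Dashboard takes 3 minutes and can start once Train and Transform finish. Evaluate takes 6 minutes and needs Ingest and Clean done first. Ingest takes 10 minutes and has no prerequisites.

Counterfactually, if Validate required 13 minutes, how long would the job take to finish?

33

The binding path is Ingest→Validate→Train→Dashboard = 10+7+7+3 = 27; finish at 27 minutes.
Validate lies on that path, so at 13 minutes the path becomes 33 minutes.
That remains the longest chain; total 33 minutes.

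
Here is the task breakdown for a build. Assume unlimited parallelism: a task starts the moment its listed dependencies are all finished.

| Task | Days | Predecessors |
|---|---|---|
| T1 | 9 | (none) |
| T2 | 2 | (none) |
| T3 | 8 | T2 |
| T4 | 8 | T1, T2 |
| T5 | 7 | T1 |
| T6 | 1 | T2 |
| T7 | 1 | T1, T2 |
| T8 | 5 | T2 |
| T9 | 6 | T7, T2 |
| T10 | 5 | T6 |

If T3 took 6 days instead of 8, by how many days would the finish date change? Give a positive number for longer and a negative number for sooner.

Actual critical path: T1→T4 = 9+8 = 17 ⇒ 17 days.
T3 is off the critical path — its longest chain is 10 days, giving 7 of slack.
The critical path is still T1→T4; finish is now 17 days.
Change in finish: 17 − 17 = +0 days.

0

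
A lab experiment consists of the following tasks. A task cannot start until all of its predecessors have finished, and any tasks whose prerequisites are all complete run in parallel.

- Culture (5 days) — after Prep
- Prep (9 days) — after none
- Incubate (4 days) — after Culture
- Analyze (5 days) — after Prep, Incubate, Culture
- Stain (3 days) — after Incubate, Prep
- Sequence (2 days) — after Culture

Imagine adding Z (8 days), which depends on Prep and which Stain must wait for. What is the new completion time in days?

23

Originally the project takes 23 days.
With Z inserted, Stain now waits for max(Incubate, Prep, Z).
New critical path: Prep→Culture→Incubate→Analyze = 9+5+4+5 = 23 ⇒ 23 days.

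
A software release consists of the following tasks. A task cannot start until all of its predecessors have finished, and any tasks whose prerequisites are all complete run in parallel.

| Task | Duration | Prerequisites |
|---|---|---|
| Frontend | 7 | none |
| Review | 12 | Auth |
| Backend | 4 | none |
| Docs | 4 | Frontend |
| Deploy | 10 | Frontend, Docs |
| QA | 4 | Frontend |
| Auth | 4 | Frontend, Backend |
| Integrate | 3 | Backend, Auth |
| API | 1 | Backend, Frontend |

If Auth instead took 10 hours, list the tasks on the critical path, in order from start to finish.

Frontend, Auth, Review

As given, the longest chain is Frontend→Auth→Review = 7+4+12 = 23, so the finish is 23 hours.
Auth is on the critical path; changing it to 10 makes that path 29 hours.
No other chain overtakes it, so the finish is 29 hours.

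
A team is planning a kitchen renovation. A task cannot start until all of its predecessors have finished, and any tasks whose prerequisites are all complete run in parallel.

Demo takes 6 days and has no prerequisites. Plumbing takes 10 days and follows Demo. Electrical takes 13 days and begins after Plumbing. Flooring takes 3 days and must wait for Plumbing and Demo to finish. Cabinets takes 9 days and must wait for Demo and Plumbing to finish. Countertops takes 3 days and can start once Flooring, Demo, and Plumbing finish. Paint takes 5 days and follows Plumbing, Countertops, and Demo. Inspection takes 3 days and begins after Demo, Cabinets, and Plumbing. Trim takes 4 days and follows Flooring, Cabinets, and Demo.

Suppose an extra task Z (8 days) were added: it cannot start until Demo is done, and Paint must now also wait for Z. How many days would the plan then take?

Originally the plan takes 29 days.
With Z inserted, Paint now waits for max(Plumbing, Countertops, Demo, Z).
New critical path: Demo→Plumbing→Electrical = 6+10+13 = 29 ⇒ 29 days.

29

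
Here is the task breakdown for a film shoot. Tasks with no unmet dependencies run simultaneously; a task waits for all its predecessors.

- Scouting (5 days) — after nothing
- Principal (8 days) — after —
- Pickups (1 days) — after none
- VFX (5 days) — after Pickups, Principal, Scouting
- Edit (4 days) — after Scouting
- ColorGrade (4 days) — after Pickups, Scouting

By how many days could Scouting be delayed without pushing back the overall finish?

3

Critical path: Principal→VFX = 8+5 = 13, so the finish is 13 days.
Scouting finishes as early as 5 and must finish by 8.
Slack of Scouting = 3 − 0 = 3 days.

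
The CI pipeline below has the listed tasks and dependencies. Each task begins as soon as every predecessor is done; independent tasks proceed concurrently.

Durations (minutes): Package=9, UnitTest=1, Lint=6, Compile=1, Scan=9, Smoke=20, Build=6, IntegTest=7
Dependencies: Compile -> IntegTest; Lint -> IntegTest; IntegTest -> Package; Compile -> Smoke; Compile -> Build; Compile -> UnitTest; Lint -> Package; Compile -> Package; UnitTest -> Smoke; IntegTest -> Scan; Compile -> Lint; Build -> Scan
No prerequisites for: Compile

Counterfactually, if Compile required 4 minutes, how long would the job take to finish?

As given, the longest chain is Compile→Lint→IntegTest→Package = 1+6+7+9 = 23, so the finish is 23 minutes.
Since Compile is critical, the +3 change carries straight to that chain (now 26 minutes).
No other chain overtakes it, so the finish is 26 minutes.

26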